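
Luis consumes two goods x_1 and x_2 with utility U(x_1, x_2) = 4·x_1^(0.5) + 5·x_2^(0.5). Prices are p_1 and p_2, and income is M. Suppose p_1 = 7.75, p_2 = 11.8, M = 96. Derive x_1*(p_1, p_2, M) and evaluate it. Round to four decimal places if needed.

x_1* = 6.1134

MRS = MU_x_1/MU_x_2 = (4/5)·(x_2/x_1)^(0.5). Set equal to p_1/p_2.
Hence x_2/x_1 = ((5/4)·p_1/p_2)^(1/(0.5)), i.e. raised to the 2 power.
With the ratio pinned down, the budget gives x_1* = M/(p_1 + p_2·(x_2/x_1)) and x_2* = (x_2/x_1)·x_1*.
Numerically x_2/x_1 = 0.673999, so x_1* = 96/(7.75 + 11.8·0.673999) = 6.1134.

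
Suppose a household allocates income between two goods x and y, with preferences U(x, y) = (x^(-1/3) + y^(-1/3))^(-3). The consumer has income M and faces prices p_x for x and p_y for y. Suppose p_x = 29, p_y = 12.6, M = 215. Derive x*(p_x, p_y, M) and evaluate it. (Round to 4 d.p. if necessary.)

From the CES first-order condition, (y/x)^(4/3) = p_x/p_y.
Solve for the ratio: y/x = [p_x/p_y]^(0.75).
With the ratio pinned down, the budget gives x* = M/(p_x + p_y·(y/x)) and y* = (y/x)·x*.
Numerically y/x = 1.868618, so x* = 215/(29 + 12.6·1.868618) = 4.0918.

x* = 4.0918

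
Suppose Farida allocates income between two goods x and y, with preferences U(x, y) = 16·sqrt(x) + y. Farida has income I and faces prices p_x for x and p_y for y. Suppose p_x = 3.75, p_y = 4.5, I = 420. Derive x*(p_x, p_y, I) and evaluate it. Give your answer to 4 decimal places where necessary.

Utility is quasi-linear in y; the FOC for x is 8/√x = p_x/p_y.
Solve: √x = 8·p_y/p_x, so x*(p_x,p_y) = (8·p_y/p_x)², and y* = (I − p_x·x*)/p_y.
Plugging in: x* = (8·4.5/3.75)² = 92.16.

x* = 92.16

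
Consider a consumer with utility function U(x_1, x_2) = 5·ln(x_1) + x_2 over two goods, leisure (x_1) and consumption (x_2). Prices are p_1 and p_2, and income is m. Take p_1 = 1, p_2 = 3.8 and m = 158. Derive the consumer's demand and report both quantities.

x_1* = 19, x_2* = 36.5789

Set MRS = p_1/p_2: (5/x_1)/1 = p_1/p_2.
So x_1*(p_1,p_2) = 5·p_2/p_1, independent of income; and x_2* = (m − 5·p_2)/p_2.
At the given prices: x_1* = 5·3.8/1 = 19, and x_2* = 36.5789.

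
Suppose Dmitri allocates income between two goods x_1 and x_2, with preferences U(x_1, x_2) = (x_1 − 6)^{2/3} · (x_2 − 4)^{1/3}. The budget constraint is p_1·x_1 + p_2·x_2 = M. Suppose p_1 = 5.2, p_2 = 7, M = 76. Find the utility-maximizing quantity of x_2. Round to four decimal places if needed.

After buying the subsistence bundle (6, 4), a share 2/3 of the remaining income goes to x_1: x_1* = 6 + 2/3·(M − 6p_1 − 4p_2)/p_1.
Discretionary income = 76 − 6·5.2 − 4·7 = 16.8; x_2* = 4 + 1/3·16.8/7 = 4.8.

x_2* = 4.8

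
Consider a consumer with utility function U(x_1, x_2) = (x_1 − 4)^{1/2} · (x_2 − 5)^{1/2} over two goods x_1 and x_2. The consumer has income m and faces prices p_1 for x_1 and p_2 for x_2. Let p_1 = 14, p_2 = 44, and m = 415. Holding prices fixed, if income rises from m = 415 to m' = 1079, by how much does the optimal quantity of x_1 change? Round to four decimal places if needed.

Δx_1* = 23.7143

MRS = (x_2−5)/(x_1−4). Tangency with p_1/p_2 gives x_2−5 = (p_1/p_2)·(x_1−4).
After buying the subsistence bundle (4, 5), a share 0.5 of the remaining income goes to x_1: x_1* = 4 + 0.5·(m − 4p_1 − 5p_2)/p_1.
Discretionary income = 415 − 4·14 − 5·44 = 139; x_1* = 4 + 0.5·139/14 = 8.9643.
At m' = 1079: x_1* = 32.6786. Change: 32.6786 − 8.9643 = 23.7143.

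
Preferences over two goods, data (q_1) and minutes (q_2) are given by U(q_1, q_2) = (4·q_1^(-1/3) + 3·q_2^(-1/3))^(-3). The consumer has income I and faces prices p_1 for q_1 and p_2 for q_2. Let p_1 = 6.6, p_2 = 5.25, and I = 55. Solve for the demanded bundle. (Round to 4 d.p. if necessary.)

MRS = MU_q_1/MU_q_2 = (4/3)·(q_2/q_1)^(4/3). Set equal to p_1/p_2.
Solve for the ratio: q_2/q_1 = [(3/4)·p_1/p_2]^(0.75).
Substitute q_2 = (q_2/q_1)·q_1 into the budget: q_1* = I/(p_1 + p_2·(q_2/q_1)).
Numerically q_2/q_1 = 0.956829, so q_1* = 55/(6.6 + 5.25·0.956829) = 4.7319 and q_2* = 0.956829·4.7319 = 4.5276.

q_1* = 4.7319, q_2* = 4.5276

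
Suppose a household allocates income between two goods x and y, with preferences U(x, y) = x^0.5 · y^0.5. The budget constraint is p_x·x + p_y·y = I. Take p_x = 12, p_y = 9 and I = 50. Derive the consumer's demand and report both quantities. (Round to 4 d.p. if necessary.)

x* = 2.0833, y* = 2.7778

MU_x/MU_y = (0.5·y)/(0.5·x); tangency sets this equal to p_x/p_y.
Rearranging, p_y·y = p_x·x. Substituting into the budget gives p_x·x·(1 + 1) = I.
Demand: x*(p_x,p_y,I) = 0.5·I/p_x and y* = 0.5·I/p_y.
At p_x=12, p_y=9, I=50: x* = 0.5·50/12 = 2.0833, y* = 2.7778.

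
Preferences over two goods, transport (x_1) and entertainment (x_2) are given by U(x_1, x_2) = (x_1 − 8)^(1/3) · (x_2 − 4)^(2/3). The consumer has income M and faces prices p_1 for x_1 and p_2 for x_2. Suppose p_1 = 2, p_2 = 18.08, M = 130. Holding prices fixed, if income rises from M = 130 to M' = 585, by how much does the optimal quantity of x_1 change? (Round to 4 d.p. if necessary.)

Discretionary income = 130 − 8·2 − 4·18.08 = 41.68; x_1* = 8 + 1/3·41.68/2 = 14.9467.
At M' = 585: x_1* = 90.78. Change: 90.78 − 14.9467 = 75.8333.

Δx_1* = 75.8333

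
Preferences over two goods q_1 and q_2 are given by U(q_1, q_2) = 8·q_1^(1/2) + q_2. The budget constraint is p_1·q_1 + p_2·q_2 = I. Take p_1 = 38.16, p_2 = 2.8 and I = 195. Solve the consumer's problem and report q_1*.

q_1* = 0.0861

Utility is quasi-linear in q_2; the FOC for q_1 is 4/√q_1 = p_1/p_2.
Solve: √q_1 = 4·p_2/p_1, so q_1*(p_1,p_2) = (4·p_2/p_1)², and q_2* = (I − p_1·q_1*)/p_2.
Plugging in: q_1* = (4·2.8/38.16)² = 0.0861.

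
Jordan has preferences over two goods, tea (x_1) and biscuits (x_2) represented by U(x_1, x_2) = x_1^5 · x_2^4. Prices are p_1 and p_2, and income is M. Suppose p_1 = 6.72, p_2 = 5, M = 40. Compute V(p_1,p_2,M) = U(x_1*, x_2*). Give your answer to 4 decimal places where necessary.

Tangency: MRS = (5/4)·x_2/x_1 = p_1/p_2.
Rearranging, p_2·x_2 = (4/5)·p_1·x_1. Substituting into the budget gives p_1·x_1·(1 + (4/5)) = M.
Demand: x_1*(p_1,p_2,M) = 5/9·M/p_1 and x_2* = 4/9·M/p_2.
At p_1=6.72, p_2=5, M=40: x_1* = 5/9·40/6.72 = 3.3069, x_2* = 3.5556.
Utility at the optimum: U(3.3069, 3.5556) = 63200.5622.

V = 63200.5622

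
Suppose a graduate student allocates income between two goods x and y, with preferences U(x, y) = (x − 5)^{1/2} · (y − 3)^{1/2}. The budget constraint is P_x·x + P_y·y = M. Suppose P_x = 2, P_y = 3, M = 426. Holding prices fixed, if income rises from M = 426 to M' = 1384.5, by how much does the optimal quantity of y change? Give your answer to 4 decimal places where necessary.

MRS = (y−3)/(x−5). Tangency with P_x/P_y gives y−3 = (P_x/P_y)·(x−5).
After buying the subsistence bundle (5, 3), a share 0.5 of the remaining income goes to x: x* = 5 + 0.5·(M − 5P_x − 3P_y)/P_x.
Discretionary income = 426 − 5·2 − 3·3 = 407; y* = 3 + 0.5·407/3 = 70.8333.
At M' = 1384.5: y* = 230.5833. Change: 230.5833 − 70.8333 = 159.75.

Δy* = 159.75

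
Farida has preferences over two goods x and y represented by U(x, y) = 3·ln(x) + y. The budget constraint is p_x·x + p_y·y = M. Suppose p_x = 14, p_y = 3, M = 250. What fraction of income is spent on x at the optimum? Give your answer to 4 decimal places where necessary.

share on x = 0.036

MU_x = 3/x, MU_y = 1. Tangency: 3/x = p_x/p_y.
So x*(p_x,p_y) = 3·p_y/p_x, independent of income; and y* = (M − 3·p_y)/p_y.
At the given prices: x* = 3·3/14 = 0.6429, and y* = 80.3333.
Expenditure on x: 14·0.6429 = 9; share = 0.036.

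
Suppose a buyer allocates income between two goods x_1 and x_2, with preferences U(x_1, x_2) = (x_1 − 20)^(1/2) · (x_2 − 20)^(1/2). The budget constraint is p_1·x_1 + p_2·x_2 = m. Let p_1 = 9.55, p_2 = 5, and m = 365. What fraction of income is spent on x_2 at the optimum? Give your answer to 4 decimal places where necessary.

share on x_2 = 0.3753

Substituting into the budget: x_1* = 20 + 0.5·(m − 20·p_1 − 20·p_2)/p_1, and x_2* = 20 + 0.5·(…)/p_2.
Discretionary income = 365 − 20·9.55 − 20·5 = 74; x_1* = 20 + 0.5·74/9.55 = 23.8743; x_2* = 20 + 0.5·74/5 = 27.4.
Expenditure on x_2: 5·27.4 = 137; share = 0.3753.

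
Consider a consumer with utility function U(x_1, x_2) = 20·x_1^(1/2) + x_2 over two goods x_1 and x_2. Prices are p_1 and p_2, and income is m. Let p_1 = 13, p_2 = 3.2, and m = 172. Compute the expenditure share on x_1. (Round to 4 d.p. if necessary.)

share on x_1 = 0.458

Solve: √x_1 = 10·p_2/p_1, so x_1*(p_1,p_2) = (10·p_2/p_1)², and x_2* = (m − p_1·x_1*)/p_2.
Plugging in: x_1* = (10·3.2/13)² = 6.0592, x_2* = 29.1346.
Expenditure on x_1: 13·6.0592 = 78.7692; share = 0.458.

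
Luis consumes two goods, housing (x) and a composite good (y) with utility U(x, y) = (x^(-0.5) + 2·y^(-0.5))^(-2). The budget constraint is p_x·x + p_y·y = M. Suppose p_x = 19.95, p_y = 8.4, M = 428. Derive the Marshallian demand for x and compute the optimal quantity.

x* = 9.7972

From the CES first-order condition, (1/2)·(y/x)^(1.5) = p_x/p_y.
Hence y/x = (2·p_x/p_y)^(1/(1.5)), i.e. raised to the 2/3 power.
With the ratio pinned down, the budget gives x* = M/(p_x + p_y·(y/x)) and y* = (y/x)·x*.
Numerically y/x = 2.82572, so x* = 428/(19.95 + 8.4·2.82572) = 9.7972.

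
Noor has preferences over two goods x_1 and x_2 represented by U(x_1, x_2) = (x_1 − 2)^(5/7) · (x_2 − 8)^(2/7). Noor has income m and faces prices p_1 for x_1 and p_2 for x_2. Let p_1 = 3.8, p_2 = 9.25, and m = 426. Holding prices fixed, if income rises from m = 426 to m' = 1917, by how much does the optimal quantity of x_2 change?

MRS = (5/2)·(x_2−8)/(x_1−2). Tangency with p_1/p_2 gives x_2−8 = (2/5)·(p_1/p_2)·(x_1−2).
Substituting into the budget: x_1* = 2 + 5/7·(m − 2·p_1 − 8·p_2)/p_1, and x_2* = 8 + 2/7·(…)/p_2.
Discretionary income = 426 − 2·3.8 − 8·9.25 = 344.4; x_2* = 8 + 2/7·344.4/9.25 = 18.6378.
At m' = 1917: x_2* = 64.6919. Change: 64.6919 − 18.6378 = 46.0541.

Δx_2* = 46.0541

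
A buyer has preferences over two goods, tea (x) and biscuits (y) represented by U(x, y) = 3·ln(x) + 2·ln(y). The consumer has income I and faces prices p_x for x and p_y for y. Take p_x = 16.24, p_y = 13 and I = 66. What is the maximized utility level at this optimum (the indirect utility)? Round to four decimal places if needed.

The MRS is (3/2)·y/x. Set MRS = p_x/p_y.
Rearranging, p_y·y = (2/3)·p_x·x. Substituting into the budget gives p_x·x·(1 + (2/3)) = I.
Demand: x*(p_x,p_y,I) = 0.6·I/p_x and y* = 0.4·I/p_y.
At p_x=16.24, p_y=13, I=66: x* = 0.6·66/16.24 = 2.4384, y* = 2.0308.
Utility at the optimum: U(2.4384, 2.0308) = 4.0909.

V = 4.0909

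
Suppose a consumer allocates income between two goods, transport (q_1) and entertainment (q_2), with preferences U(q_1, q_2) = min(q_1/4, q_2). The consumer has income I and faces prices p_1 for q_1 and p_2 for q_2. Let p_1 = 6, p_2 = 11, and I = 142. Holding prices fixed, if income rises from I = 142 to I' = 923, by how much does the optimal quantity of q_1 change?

Δq_1* = 89.2571

Here 4·6 + 11 = 35, giving q_1* = 16.2286.
At I' = 923: q_1* = 105.4857. Change: 105.4857 − 16.2286 = 89.2571.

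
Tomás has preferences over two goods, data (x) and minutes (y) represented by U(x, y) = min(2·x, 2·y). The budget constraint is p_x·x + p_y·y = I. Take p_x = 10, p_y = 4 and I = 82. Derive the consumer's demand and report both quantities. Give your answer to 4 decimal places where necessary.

Demand: x*(p_x,p_y,I) = 2·I/(2·p_x + 2·p_y), y* = 2·I/(2·p_x + 2·p_y).
Here 2·10 + 2·4 = 28, giving x* = 5.8571 and y* = 5.8571.

x* = 5.8571, y* = 5.8571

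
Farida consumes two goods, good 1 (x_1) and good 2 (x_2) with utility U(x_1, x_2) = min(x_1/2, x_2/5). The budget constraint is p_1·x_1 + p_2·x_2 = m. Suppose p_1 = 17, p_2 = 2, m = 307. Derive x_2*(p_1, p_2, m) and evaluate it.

With perfect complements, no substitution: consume in ratio x_1:x_2 = 2:5.
Budget: p_1·x_1 + p_2·(5/2)·x_1 = m, so (2·p_1 + 5·p_2)·x_1 = 2·m.
Demand: x_1*(p_1,p_2,m) = 2·m/(2·p_1 + 5·p_2), x_2* = 5·m/(2·p_1 + 5·p_2).
Here 2·17 + 5·2 = 44, giving x_2* = 34.8864.

x_2* = 34.8864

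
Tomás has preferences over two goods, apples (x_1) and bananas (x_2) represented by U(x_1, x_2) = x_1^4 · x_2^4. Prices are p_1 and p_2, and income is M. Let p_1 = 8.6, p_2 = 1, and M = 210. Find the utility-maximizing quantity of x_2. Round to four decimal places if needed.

x_2* = 105

Demand: x_1*(p_1,p_2,M) = 0.5·M/p_1 and x_2* = 0.5·M/p_2.
At p_1=8.6, p_2=1, M=210: x_2* = 0.5·210/1 = 105.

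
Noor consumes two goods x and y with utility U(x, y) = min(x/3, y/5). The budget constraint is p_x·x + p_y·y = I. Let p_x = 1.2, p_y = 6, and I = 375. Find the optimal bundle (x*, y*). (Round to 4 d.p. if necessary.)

With perfect complements, no substitution: consume in ratio x:y = 3:5.
Budget: p_x·x + p_y·(5/3)·x = I, so (3·p_x + 5·p_y)·x = 3·I.
Demand: x*(p_x,p_y,I) = 3·I/(3·p_x + 5·p_y), y* = 5·I/(3·p_x + 5·p_y).
Here 3·1.2 + 5·6 = 33.6, giving x* = 33.4821 and y* = 55.8036.

x* = 33.4821, y* = 55.8036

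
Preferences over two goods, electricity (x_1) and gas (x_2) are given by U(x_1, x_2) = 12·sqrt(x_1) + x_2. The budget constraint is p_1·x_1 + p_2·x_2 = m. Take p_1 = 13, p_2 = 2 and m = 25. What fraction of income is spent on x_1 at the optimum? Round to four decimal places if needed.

Solve: √x_1 = 6·p_2/p_1, so x_1*(p_1,p_2) = (6·p_2/p_1)², and x_2* = (m − p_1·x_1*)/p_2.
Plugging in: x_1* = (6·2/13)² = 0.8521, x_2* = 6.9615.
Expenditure on x_1: 13·0.8521 = 11.0769; share = 0.4431.

share on x_1 = 0.4431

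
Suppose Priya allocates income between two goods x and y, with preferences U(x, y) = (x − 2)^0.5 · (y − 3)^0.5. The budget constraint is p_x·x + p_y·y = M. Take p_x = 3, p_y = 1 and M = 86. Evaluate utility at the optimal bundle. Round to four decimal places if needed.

MRS = (y−3)/(x−2). Tangency with p_x/p_y gives y−3 = (p_x/p_y)·(x−2).
After buying the subsistence bundle (2, 3), a share 0.5 of the remaining income goes to x: x* = 2 + 0.5·(M − 2p_x − 3p_y)/p_x.
Discretionary income = 86 − 2·3 − 3·1 = 77; x* = 2 + 0.5·77/3 = 14.8333; y* = 3 + 0.5·77/1 = 41.5.
Utility at the optimum: U(14.8333, 41.5) = 22.228.

V = 22.228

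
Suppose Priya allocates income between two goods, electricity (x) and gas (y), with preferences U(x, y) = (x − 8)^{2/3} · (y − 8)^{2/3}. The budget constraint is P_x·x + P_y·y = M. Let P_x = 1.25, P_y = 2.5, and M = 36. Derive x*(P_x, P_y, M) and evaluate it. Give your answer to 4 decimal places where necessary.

Discretionary income = 36 − 8·1.25 − 8·2.5 = 6; x* = 8 + 0.5·6/1.25 = 10.4.

x* = 10.4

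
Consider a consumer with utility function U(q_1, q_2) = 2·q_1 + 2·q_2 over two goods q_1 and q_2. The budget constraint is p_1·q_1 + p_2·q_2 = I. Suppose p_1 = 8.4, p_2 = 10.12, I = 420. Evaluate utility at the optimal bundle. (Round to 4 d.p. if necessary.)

V = 100

Linear utility — the consumer picks whichever good has higher MU/price: 2/8.4 = 0.2381 vs 2/10.12 = 0.1976.
q_1 gives more utility per dollar, so spend all income on q_1: q_1* = I/p_1, q_2* = 0.
Numerically: q_1* = 50, q_2* = 0.
Utility at the optimum: U(50, 0) = 100.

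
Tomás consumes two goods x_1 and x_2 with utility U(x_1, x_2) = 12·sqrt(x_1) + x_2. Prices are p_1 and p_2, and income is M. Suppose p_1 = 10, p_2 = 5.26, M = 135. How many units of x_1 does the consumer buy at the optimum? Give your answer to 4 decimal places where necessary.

x_1* = 9.9603

Plugging in: x_1* = (6·5.26/10)² = 9.9603.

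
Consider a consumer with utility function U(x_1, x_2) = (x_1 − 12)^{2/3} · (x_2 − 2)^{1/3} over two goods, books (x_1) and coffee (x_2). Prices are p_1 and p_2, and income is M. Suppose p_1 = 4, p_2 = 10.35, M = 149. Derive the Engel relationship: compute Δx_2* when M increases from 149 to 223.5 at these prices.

Δx_2* = 2.3994

Let x_1' = x_1−12, x_2' = x_2−2. MRS = 2·x_2'/x_1' = p_1/p_2.
After buying the subsistence bundle (12, 2), a share 2/3 of the remaining income goes to x_1: x_1* = 12 + 2/3·(M − 12p_1 − 2p_2)/p_1.
Discretionary income = 149 − 12·4 − 2·10.35 = 80.3; x_2* = 2 + 1/3·80.3/10.35 = 4.5862.
At M' = 223.5: x_2* = 6.9855. Change: 6.9855 − 4.5862 = 2.3994.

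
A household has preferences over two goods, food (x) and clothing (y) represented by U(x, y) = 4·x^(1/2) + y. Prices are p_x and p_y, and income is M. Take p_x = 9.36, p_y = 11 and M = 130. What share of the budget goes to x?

Utility is quasi-linear in y; the FOC for x is 2/√x = p_x/p_y.
Thus x* = (2·p_y/p_x)² — independent of M — with the rest of income spent on y.
Plugging in: x* = (2·11/9.36)² = 5.5245, y* = 7.1173.
Expenditure on x: 9.36·5.5245 = 51.7094; share = 0.3978.

share on x = 0.3978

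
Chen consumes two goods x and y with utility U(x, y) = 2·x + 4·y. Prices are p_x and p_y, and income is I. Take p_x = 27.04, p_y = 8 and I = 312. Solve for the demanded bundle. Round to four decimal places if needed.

Linear utility — the consumer picks whichever good has higher MU/price: 2/27.04 = 0.074 vs 4/8 = 0.5.
y gives more utility per dollar, so spend all income on y: y* = I/p_y, x* = 0.
Numerically: x* = 0, y* = 39.

x* = 0, y* = 39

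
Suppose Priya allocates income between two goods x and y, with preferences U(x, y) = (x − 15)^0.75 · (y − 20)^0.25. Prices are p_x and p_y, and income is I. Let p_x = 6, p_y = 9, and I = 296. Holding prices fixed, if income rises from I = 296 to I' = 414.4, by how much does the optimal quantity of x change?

Δx* = 14.8

MRS = 3·(y−20)/(x−15). Tangency with p_x/p_y gives y−20 = (1/3)·(p_x/p_y)·(x−15).
Substituting into the budget: x* = 15 + 0.75·(I − 15·p_x − 20·p_y)/p_x, and y* = 20 + 0.25·(…)/p_y.
Discretionary income = 296 − 15·6 − 20·9 = 26; x* = 15 + 0.75·26/6 = 18.25.
At I' = 414.4: x* = 33.05. Change: 33.05 − 18.25 = 14.8.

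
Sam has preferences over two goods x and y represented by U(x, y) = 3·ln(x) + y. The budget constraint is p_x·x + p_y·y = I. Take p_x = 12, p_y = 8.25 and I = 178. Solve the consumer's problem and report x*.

x* = 2.0625

MU_x = 3/x, MU_y = 1. Tangency: 3/x = p_x/p_y.
So x*(p_x,p_y) = 3·p_y/p_x, independent of income; and y* = (I − 3·p_y)/p_y.
At the given prices: x* = 3·8.25/12 = 2.0625.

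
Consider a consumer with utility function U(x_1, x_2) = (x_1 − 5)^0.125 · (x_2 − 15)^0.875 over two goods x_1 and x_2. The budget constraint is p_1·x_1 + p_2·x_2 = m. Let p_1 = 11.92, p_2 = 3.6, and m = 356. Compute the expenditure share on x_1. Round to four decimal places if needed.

Let x_1' = x_1−5, x_2' = x_2−15. MRS = (1/7)·x_2'/x_1' = p_1/p_2.
Substituting into the budget: x_1* = 5 + 0.125·(m − 5·p_1 − 15·p_2)/p_1, and x_2* = 15 + 0.875·(…)/p_2.
Discretionary income = 356 − 5·11.92 − 15·3.6 = 242.4; x_1* = 5 + 0.125·242.4/11.92 = 7.5419; x_2* = 15 + 0.875·242.4/3.6 = 73.9167.
Expenditure on x_1: 11.92·7.5419 = 89.9; share = 0.2525.

share on x_1 = 0.2525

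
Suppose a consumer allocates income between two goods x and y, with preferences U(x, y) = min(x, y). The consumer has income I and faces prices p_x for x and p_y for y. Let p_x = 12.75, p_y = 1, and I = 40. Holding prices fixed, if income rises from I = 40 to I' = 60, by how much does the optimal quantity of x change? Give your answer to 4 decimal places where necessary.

Demand: x*(p_x,p_y,I) = I/(p_x + p_y), y* = I/(p_x + p_y).
Here 12.75 + 1 = 13.75, giving x* = 2.9091.
At I' = 60: x* = 4.3636. Change: 4.3636 − 2.9091 = 1.4545.

Δx* = 1.4545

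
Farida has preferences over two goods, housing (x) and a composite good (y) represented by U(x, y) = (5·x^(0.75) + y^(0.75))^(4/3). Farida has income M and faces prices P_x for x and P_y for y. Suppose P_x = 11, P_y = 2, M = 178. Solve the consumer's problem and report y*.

y* = 18.7109

Numerically y/x = 1.4641, so x* = 178/(11 + 2·1.4641) = 12.7798 and y* = 1.4641·12.7798 = 18.7109.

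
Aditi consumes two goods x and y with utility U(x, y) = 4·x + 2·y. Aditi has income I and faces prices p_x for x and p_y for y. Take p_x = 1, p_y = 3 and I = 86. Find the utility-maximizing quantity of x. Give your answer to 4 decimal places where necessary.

Perfect substitutes: compare marginal utility per dollar. 4/p_x vs 2/p_y → 4 vs 0.6667.
x gives more utility per dollar, so spend all income on x: x* = I/p_x, y* = 0.
Numerically: x* = 86, y* = 0.

x* = 86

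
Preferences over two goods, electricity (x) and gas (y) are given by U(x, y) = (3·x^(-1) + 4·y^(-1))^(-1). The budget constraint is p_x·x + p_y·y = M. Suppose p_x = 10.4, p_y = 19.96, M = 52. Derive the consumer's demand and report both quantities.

x* = 1.9233, y* = 1.6031

MU_x ∝ 3·x^(-2), MU_y ∝ 4·y^(-2), so MRS = (3/4)·(y/x)^(2) = p_x/p_y.
Solve for the ratio: y/x = [(4/3)·p_x/p_y]^(0.5).
Substitute y = (y/x)·x into the budget: x* = M/(p_x + p_y·(y/x)).
Numerically y/x = 0.8335, so x* = 52/(10.4 + 19.96·0.8335) = 1.9233 and y* = 0.8335·1.9233 = 1.6031.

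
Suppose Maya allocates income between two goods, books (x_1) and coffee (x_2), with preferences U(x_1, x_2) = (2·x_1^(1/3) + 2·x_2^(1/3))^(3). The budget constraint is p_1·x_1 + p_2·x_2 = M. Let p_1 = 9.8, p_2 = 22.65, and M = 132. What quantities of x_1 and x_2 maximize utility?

x_1* = 8.125, x_2* = 2.3124

With the ratio pinned down, the budget gives x_1* = M/(p_1 + p_2·(x_2/x_1)) and x_2* = (x_2/x_1)·x_1*.
Numerically x_2/x_1 = 0.284601, so x_1* = 132/(9.8 + 22.65·0.284601) = 8.125 and x_2* = 0.284601·8.125 = 2.3124.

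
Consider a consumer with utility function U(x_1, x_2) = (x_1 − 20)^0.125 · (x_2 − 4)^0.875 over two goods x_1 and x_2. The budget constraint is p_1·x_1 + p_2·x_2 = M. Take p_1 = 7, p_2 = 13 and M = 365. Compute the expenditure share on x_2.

share on x_2 = 0.5572

This is Cobb-Douglas in (x_1−20, x_2−4): tangency gives 0.125·p_2·(x_2−4) = 0.875·p_1·(x_1−20).
Substituting into the budget: x_1* = 20 + 0.125·(M − 20·p_1 − 4·p_2)/p_1, and x_2* = 4 + 0.875·(…)/p_2.
Discretionary income = 365 − 20·7 − 4·13 = 173; x_1* = 20 + 0.125·173/7 = 23.0893; x_2* = 4 + 0.875·173/13 = 15.6442.
Expenditure on x_2: 13·15.6442 = 203.375; share = 0.5572.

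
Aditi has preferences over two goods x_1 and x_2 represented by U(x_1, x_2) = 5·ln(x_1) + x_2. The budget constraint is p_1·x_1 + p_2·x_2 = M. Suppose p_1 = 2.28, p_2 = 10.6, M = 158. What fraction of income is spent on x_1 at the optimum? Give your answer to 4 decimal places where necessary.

So x_1*(p_1,p_2) = 5·p_2/p_1, independent of income; and x_2* = (M − 5·p_2)/p_2.
At the given prices: x_1* = 5·10.6/2.28 = 23.2456, and x_2* = 9.9057.
Expenditure on x_1: 2.28·23.2456 = 53; share = 0.3354.

share on x_1 = 0.3354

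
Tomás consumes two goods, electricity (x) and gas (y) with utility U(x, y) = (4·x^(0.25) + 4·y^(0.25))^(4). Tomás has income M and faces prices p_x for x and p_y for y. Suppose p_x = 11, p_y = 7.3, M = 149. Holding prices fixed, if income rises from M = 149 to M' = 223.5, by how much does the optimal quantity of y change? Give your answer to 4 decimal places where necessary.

MU_x ∝ 4·x^(-0.75), MU_y ∝ 4·y^(-0.75), so MRS = (y/x)^(0.75) = p_x/p_y.
Solve for the ratio: y/x = [p_x/p_y]^(4/3).
Substitute y = (y/x)·x into the budget: x* = M/(p_x + p_y·(y/x)).
Numerically y/x = 1.727533, so x* = 149/(11 + 7.3·1.727533) = 6.3106 and y* = 1.727533·6.3106 = 10.9018.
At M' = 223.5: y* = 16.3527. Change: 16.3527 − 10.9018 = 5.4509.

Δy* = 5.4509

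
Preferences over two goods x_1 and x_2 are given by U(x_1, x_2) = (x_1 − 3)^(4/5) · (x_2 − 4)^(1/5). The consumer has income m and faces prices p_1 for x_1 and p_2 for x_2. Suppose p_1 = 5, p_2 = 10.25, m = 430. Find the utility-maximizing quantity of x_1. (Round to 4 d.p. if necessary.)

This is Cobb-Douglas in (x_1−3, x_2−4): tangency gives 0.8·p_2·(x_2−4) = 0.2·p_1·(x_1−3).
Substituting into the budget: x_1* = 3 + 0.8·(m − 3·p_1 − 4·p_2)/p_1, and x_2* = 4 + 0.2·(…)/p_2.
Discretionary income = 430 − 3·5 − 4·10.25 = 374; x_1* = 3 + 0.8·374/5 = 62.84.

x_1* = 62.84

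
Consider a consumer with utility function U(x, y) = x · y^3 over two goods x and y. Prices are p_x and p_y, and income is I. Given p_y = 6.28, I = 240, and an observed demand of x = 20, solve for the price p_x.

p_x = 3

The MRS is (1/3)·y/x. Set MRS = p_x/p_y.
So p_y·y = 3·p_x·x; combined with the budget, a share 0.25 of income goes to x.
Demand: x*(p_x,p_y,I) = 0.25·I/p_x and y* = 0.75·I/p_y.
Set x* = 20 in the demand function and solve for p_x: p_x = 3.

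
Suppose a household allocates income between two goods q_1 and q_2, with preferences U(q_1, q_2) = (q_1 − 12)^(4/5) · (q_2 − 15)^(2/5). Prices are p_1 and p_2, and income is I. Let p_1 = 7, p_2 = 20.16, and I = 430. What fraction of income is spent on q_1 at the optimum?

Discretionary income = 430 − 12·7 − 15·20.16 = 43.6; q_1* = 12 + 2/3·43.6/7 = 16.1524; q_2* = 15 + 1/3·43.6/20.16 = 15.7209.
Expenditure on q_1: 7·16.1524 = 113.0667; share = 0.2629.

share on q_1 = 0.2629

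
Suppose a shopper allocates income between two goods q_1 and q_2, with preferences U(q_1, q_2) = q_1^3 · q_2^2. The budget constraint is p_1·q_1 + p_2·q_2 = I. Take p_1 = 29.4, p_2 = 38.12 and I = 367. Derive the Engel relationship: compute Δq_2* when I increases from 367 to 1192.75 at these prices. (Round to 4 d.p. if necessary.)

Tangency: MRS = (3/2)·q_2/q_1 = p_1/p_2.
Rearranging, p_2·q_2 = (2/3)·p_1·q_1. Substituting into the budget gives p_1·q_1·(1 + (2/3)) = I.
Demand: q_1*(p_1,p_2,I) = 0.6·I/p_1 and q_2* = 0.4·I/p_2.
At p_1=29.4, p_2=38.12, I=367: q_2* = 0.4·367/38.12 = 3.851.
At I' = 1192.75: q_2* = 12.5157. Change: 12.5157 − 3.851 = 8.6647.

Δq_2* = 8.6647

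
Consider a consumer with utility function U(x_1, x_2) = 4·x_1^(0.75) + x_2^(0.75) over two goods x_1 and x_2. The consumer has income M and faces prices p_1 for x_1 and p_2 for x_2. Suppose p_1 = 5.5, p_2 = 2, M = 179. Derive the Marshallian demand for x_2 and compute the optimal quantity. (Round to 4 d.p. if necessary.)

MU_x_1 ∝ 4·x_1^(-0.25), MU_x_2 ∝ x_2^(-0.25), so MRS = 4·(x_2/x_1)^(0.25) = p_1/p_2.
Solve for the ratio: x_2/x_1 = [(1/4)·p_1/p_2]^(4).
Substitute x_2 = (x_2/x_1)·x_1 into the budget: x_1* = M/(p_1 + p_2·(x_2/x_1)).
Numerically x_2/x_1 = 0.223404, so x_1* = 179/(5.5 + 2·0.223404) = 30.1002 and x_2* = 0.223404·30.1002 = 6.7245.

x_2* = 6.7245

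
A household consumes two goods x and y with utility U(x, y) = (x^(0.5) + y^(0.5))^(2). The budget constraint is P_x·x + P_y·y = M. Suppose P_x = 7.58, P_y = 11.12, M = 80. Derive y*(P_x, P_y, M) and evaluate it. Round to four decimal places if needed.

MU_x ∝ x^(-0.5), MU_y ∝ y^(-0.5), so MRS = (y/x)^(0.5) = P_x/P_y.
Hence y/x = (P_x/P_y)^(1/(0.5)), i.e. raised to the 2 power.
Substitute y = (y/x)·x into the budget: x* = M/(P_x + P_y·(y/x)).
Numerically y/x = 0.464653, so x* = 80/(7.58 + 11.12·0.464653) = 6.276 and y* = 0.464653·6.276 = 2.9162.

y* = 2.9162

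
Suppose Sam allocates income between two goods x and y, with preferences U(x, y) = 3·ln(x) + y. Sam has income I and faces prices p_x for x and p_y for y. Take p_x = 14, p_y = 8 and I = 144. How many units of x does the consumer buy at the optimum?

x* = 1.7143

At the given prices: x* = 3·8/14 = 1.7143.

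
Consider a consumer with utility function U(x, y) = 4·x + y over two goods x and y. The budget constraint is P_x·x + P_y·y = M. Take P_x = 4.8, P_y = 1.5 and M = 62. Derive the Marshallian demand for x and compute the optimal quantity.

x* = 12.9167

Perfect substitutes: compare marginal utility per dollar. 4/P_x vs 1/P_y → 0.8333 vs 0.6667.
x gives more utility per dollar, so spend all income on x: x* = M/P_x, y* = 0.
Numerically: x* = 12.9167, y* = 0.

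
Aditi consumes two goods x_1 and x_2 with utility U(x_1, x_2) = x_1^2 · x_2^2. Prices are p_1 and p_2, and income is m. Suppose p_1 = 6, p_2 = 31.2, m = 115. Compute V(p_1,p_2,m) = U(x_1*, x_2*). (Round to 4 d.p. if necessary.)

V = 311.9318

MU_x_1/MU_x_2 = (2·x_2)/(2·x_1); tangency sets this equal to p_1/p_2.
Rearranging, p_2·x_2 = p_1·x_1. Substituting into the budget gives p_1·x_1·(1 + 1) = m.
Demand: x_1*(p_1,p_2,m) = 0.5·m/p_1 and x_2* = 0.5·m/p_2.
At p_1=6, p_2=31.2, m=115: x_1* = 0.5·115/6 = 9.5833, x_2* = 1.8429.
Utility at the optimum: U(9.5833, 1.8429) = 311.9318.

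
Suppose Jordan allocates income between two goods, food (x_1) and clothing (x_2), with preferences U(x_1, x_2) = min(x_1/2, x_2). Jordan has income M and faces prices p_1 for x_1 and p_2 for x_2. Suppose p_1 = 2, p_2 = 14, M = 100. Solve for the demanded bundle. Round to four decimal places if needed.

Leontief preferences: the optimum is at the kink where x_1/2 = x_2/1, i.e. x_2 = (1/2)·x_1.
Budget: p_1·x_1 + p_2·(1/2)·x_1 = M, so (2·p_1 + p_2)·x_1 = 2·M.
Demand: x_1*(p_1,p_2,M) = 2·M/(2·p_1 + p_2), x_2* = M/(2·p_1 + p_2).
Here 2·2 + 14 = 18, giving x_1* = 11.1111 and x_2* = 5.5556.

x_1* = 11.1111, x_2* = 5.5556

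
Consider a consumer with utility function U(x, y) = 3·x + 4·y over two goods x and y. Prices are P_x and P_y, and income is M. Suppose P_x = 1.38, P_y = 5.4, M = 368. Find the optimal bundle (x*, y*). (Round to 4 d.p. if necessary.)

Linear utility — the consumer picks whichever good has higher MU/price: 3/1.38 = 2.1739 vs 4/5.4 = 0.7407.
x gives more utility per dollar, so spend all income on x: x* = M/P_x, y* = 0.
Numerically: x* = 266.6667, y* = 0.

x* = 266.6667, y* = 0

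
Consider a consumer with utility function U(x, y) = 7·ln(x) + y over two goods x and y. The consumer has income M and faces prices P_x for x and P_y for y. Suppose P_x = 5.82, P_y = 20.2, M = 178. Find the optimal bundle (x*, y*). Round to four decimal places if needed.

MU_x = 7/x, MU_y = 1. Tangency: 7/x = P_x/P_y.
So x*(P_x,P_y) = 7·P_y/P_x, independent of income; and y* = (M − 7·P_y)/P_y.
At the given prices: x* = 7·20.2/5.82 = 24.2955, and y* = 1.8119.

x* = 24.2955, y* = 1.8119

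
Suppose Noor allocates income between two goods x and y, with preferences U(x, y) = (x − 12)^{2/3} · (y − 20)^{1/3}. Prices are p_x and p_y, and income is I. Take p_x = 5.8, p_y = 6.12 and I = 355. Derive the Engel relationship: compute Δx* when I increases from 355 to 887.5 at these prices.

Δx* = 61.2069

Let x' = x−12, y' = y−20. MRS = 2·y'/x' = p_x/p_y.
After buying the subsistence bundle (12, 20), a share 2/3 of the remaining income goes to x: x* = 12 + 2/3·(I − 12p_x − 20p_y)/p_x.
Discretionary income = 355 − 12·5.8 − 20·6.12 = 163; x* = 12 + 2/3·163/5.8 = 30.7356.
At I' = 887.5: x* = 91.9425. Change: 91.9425 − 30.7356 = 61.2069.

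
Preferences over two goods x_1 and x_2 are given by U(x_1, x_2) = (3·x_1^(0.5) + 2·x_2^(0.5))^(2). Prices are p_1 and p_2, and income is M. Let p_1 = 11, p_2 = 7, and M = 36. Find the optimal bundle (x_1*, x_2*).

Numerically x_2/x_1 = 1.097506, so x_1* = 36/(11 + 7·1.097506) = 1.9269 and x_2* = 1.097506·1.9269 = 2.1148.

x_1* = 1.9269, x_2* = 2.1148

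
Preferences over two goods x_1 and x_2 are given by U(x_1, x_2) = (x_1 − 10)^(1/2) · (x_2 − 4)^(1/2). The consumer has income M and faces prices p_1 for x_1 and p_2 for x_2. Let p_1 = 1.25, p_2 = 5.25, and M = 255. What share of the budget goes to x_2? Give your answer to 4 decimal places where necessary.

This is Cobb-Douglas in (x_1−10, x_2−4): tangency gives 0.5·p_2·(x_2−4) = 0.5·p_1·(x_1−10).
After buying the subsistence bundle (10, 4), a share 0.5 of the remaining income goes to x_1: x_1* = 10 + 0.5·(M − 10p_1 − 4p_2)/p_1.
Discretionary income = 255 − 10·1.25 − 4·5.25 = 221.5; x_1* = 10 + 0.5·221.5/1.25 = 98.6; x_2* = 4 + 0.5·221.5/5.25 = 25.0952.
Expenditure on x_2: 5.25·25.0952 = 131.75; share = 0.5167.

share on x_2 = 0.5167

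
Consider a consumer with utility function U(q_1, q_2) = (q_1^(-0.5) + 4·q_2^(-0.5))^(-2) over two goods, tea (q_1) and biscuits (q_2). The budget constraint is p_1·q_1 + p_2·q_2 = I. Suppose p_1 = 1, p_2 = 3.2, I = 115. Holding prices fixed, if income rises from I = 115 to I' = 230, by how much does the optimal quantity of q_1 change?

Substitute q_2 = (q_2/q_1)·q_1 into the budget: q_1* = I/(p_1 + p_2·(q_2/q_1)).
Numerically q_2/q_1 = 1.160397, so q_1* = 115/(1 + 3.2·1.160397) = 24.3992.
At I' = 230: q_1* = 48.7984. Change: 48.7984 − 24.3992 = 24.3992.

Δq_1* = 24.3992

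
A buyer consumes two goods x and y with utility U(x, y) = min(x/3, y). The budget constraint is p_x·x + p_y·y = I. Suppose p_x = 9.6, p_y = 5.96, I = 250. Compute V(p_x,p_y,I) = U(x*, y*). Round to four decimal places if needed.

Demand: x*(p_x,p_y,I) = 3·I/(3·p_x + p_y), y* = I/(3·p_x + p_y).
Here 3·9.6 + 5.96 = 34.76, giving x* = 21.5765 and y* = 7.1922.
Utility at the optimum: U(21.5765, 7.1922) = 7.1922.

V = 7.1922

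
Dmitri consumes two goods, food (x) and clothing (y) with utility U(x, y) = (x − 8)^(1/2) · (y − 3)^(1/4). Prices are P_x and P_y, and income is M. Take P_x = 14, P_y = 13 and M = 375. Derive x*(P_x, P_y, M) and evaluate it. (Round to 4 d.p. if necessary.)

This is Cobb-Douglas in (x−8, y−3): tangency gives 0.5·P_y·(y−3) = 0.25·P_x·(x−8).
Substituting into the budget: x* = 8 + 2/3·(M − 8·P_x − 3·P_y)/P_x, and y* = 3 + 1/3·(…)/P_y.
Discretionary income = 375 − 8·14 − 3·13 = 224; x* = 8 + 2/3·224/14 = 18.6667.

x* = 18.6667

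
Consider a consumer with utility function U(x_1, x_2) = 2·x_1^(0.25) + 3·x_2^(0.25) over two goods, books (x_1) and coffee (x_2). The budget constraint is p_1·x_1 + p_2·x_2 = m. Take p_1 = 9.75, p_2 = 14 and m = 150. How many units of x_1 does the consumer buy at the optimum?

x_1* = 6.1002

From the CES first-order condition, (2/3)·(x_2/x_1)^(0.75) = p_1/p_2.
Solve for the ratio: x_2/x_1 = [(3/2)·p_1/p_2]^(4/3).
With the ratio pinned down, the budget gives x_1* = m/(p_1 + p_2·(x_2/x_1)) and x_2* = (x_2/x_1)·x_1*.
Numerically x_2/x_1 = 1.059962, so x_1* = 150/(9.75 + 14·1.059962) = 6.1002.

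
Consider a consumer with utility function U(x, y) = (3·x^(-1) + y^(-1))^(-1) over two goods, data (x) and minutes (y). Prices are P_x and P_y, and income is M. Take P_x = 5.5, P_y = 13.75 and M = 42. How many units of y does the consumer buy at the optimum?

MU_x ∝ 3·x^(-2), MU_y ∝ y^(-2), so MRS = 3·(y/x)^(2) = P_x/P_y.
Hence y/x = ((1/3)·P_x/P_y)^(1/(2)), i.e. raised to the 0.5 power.
Substitute y = (y/x)·x into the budget: x* = M/(P_x + P_y·(y/x)).
Numerically y/x = 0.365148, so x* = 42/(5.5 + 13.75·0.365148) = 3.9921 and y* = 0.365148·3.9921 = 1.4577.

y* = 1.4577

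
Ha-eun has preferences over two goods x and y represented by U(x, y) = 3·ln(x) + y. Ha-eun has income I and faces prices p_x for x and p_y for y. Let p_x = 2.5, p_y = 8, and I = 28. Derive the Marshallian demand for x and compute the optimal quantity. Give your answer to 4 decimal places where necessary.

At the given prices: x* = 3·8/2.5 = 9.6.

x* = 9.6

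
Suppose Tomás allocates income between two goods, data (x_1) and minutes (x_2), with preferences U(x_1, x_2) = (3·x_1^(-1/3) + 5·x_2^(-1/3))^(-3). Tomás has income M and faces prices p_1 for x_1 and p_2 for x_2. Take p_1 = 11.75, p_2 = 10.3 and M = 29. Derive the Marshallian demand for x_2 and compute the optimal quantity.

From the CES first-order condition, (3/5)·(x_2/x_1)^(4/3) = p_1/p_2.
Solve for the ratio: x_2/x_1 = [(5/3)·p_1/p_2]^(0.75).
With the ratio pinned down, the budget gives x_1* = M/(p_1 + p_2·(x_2/x_1)) and x_2* = (x_2/x_1)·x_1*.
Numerically x_2/x_1 = 1.61915, so x_1* = 29/(11.75 + 10.3·1.61915) = 1.0201 and x_2* = 1.61915·1.0201 = 1.6518.

x_2* = 1.6518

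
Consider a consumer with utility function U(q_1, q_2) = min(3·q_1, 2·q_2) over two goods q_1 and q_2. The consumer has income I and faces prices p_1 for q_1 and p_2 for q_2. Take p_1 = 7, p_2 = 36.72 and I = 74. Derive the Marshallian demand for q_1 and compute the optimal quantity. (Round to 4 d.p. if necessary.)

q_1* = 1.192

Demand: q_1*(p_1,p_2,I) = 2·I/(2·p_1 + 3·p_2), q_2* = 3·I/(2·p_1 + 3·p_2).
Here 2·7 + 3·36.72 = 124.16, giving q_1* = 1.192.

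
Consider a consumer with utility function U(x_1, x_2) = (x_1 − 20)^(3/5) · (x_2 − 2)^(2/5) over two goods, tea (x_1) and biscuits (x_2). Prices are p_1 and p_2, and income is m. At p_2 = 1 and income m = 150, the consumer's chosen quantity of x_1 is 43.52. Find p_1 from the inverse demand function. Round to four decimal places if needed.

This is Cobb-Douglas in (x_1−20, x_2−2): tangency gives 0.6·p_2·(x_2−2) = 0.4·p_1·(x_1−20).
Substituting into the budget: x_1* = 20 + 0.6·(m − 20·p_1 − 2·p_2)/p_1, and x_2* = 2 + 0.4·(…)/p_2.
Set x_1* = 43.52 in the demand function and solve for p_1: p_1 = 2.5.

p_1 = 2.5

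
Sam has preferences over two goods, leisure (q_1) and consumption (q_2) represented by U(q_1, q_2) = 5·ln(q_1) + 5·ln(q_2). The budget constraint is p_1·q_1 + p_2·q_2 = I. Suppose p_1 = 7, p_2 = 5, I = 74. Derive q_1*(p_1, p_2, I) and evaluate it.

q_1* = 5.2857

Demand: q_1*(p_1,p_2,I) = 0.5·I/p_1 and q_2* = 0.5·I/p_2.
At p_1=7, p_2=5, I=74: q_1* = 0.5·74/7 = 5.2857.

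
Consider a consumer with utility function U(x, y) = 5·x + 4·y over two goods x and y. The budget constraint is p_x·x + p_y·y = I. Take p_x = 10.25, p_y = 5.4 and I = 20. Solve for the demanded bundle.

x* = 0, y* = 3.7037

Perfect substitutes: compare marginal utility per dollar. 5/p_x vs 4/p_y → 0.4878 vs 0.7407.
y gives more utility per dollar, so spend all income on y: y* = I/p_y, x* = 0.
Numerically: x* = 0, y* = 3.7037.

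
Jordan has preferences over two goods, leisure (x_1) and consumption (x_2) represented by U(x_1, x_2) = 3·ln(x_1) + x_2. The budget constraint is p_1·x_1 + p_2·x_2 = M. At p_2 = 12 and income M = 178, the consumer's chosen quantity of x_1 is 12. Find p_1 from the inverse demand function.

p_1 = 3

MU_x_1 = 3/x_1, MU_x_2 = 1. Tangency: 3/x_1 = p_1/p_2.
So x_1*(p_1,p_2) = 3·p_2/p_1, independent of income; and x_2* = (M − 3·p_2)/p_2.
Set x_1* = 12 in the demand function and solve for p_1: p_1 = 3.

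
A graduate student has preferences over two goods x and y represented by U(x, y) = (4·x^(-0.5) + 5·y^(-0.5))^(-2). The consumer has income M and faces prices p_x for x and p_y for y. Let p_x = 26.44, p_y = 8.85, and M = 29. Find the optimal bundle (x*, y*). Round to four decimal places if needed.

MRS = MU_x/MU_y = (4/5)·(y/x)^(1.5). Set equal to p_x/p_y.
Solve for the ratio: y/x = [(5/4)·p_x/p_y]^(2/3).
Substitute y = (y/x)·x into the budget: x* = M/(p_x + p_y·(y/x)).
Numerically y/x = 2.407052, so x* = 29/(26.44 + 8.85·2.407052) = 0.6074 and y* = 2.407052·0.6074 = 1.4621.

x* = 0.6074, y* = 1.4621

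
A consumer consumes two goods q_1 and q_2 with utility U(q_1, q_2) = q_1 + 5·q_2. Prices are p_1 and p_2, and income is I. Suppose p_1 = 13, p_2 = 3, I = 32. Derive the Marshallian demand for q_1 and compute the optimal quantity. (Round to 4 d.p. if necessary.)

q_1* = 0

q_2 gives more utility per dollar, so spend all income on q_2: q_2* = I/p_2, q_1* = 0.
Numerically: q_1* = 0, q_2* = 10.6667.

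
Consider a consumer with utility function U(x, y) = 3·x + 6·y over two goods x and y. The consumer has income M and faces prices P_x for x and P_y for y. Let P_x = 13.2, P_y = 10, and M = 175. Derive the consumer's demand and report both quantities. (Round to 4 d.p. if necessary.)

Perfect substitutes: compare marginal utility per dollar. 3/P_x vs 6/P_y → 0.2273 vs 0.6.
y gives more utility per dollar, so spend all income on y: y* = M/P_y, x* = 0.
Numerically: x* = 0, y* = 17.5.

x* = 0, y* = 17.5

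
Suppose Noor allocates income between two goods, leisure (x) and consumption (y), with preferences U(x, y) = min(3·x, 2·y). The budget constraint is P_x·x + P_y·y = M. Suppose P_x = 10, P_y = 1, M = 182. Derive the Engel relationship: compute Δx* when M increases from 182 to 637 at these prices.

Δx* = 39.5652

Leontief preferences: the optimum is at the kink where x/2 = y/3, i.e. y = (3/2)·x.
Budget: P_x·x + P_y·(3/2)·x = M, so (2·P_x + 3·P_y)·x = 2·M.
Demand: x*(P_x,P_y,M) = 2·M/(2·P_x + 3·P_y), y* = 3·M/(2·P_x + 3·P_y).
Here 2·10 + 3·1 = 23, giving x* = 15.8261.
At M' = 637: x* = 55.3913. Change: 55.3913 − 15.8261 = 39.5652.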